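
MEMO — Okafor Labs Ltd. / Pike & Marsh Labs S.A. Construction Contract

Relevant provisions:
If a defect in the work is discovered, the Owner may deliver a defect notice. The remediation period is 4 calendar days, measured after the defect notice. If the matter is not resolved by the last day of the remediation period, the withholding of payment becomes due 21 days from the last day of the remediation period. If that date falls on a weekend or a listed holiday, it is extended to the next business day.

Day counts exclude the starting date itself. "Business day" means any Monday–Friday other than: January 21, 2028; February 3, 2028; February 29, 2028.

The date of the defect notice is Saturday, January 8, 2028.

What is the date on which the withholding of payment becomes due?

Adding 4 calendar days to January 8, 2028 gives January 12, 2028, which is the last day of the remediation period.
Adding 21 calendar days to January 12, 2028 gives February 2, 2028, which is the date on which the withholding of payment becomes due. February 2, 2028 is a Wednesday and is not a listed holiday, so no roll-forward applies.

February 2, 2028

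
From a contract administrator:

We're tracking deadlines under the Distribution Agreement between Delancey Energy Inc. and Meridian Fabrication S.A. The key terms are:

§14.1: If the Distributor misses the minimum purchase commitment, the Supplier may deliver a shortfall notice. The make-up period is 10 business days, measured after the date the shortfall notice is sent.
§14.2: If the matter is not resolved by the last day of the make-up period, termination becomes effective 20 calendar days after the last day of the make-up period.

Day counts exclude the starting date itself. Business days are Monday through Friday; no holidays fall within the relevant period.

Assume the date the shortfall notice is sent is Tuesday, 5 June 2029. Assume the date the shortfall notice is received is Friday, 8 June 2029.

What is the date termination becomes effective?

The last day of the make-up period: 10 business days after Tuesday, 5 June 2029, skipping weekends — Jun 6, Jun 7, Jun 8, Jun 11, Jun 12, Jun 13, Jun 14, Jun 15, Jun 18, Jun 19 — lands on Tuesday, 19 June 2029.
The date termination becomes effective: 20 calendar days after 19 June 2029 is 9 July 2029.

9 July 2029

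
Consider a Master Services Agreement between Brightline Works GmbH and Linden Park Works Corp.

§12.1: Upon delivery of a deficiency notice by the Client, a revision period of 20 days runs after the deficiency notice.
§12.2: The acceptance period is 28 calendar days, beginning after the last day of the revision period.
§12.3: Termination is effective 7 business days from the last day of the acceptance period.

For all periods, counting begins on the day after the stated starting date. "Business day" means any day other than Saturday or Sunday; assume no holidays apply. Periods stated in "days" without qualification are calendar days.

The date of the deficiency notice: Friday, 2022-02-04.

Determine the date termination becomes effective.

The last day of the revision period: 20 calendar days after 2022-02-04 is 2022-02-24.
The last day of the acceptance period: 2022-02-24 + 28 days = 2022-03-24.
The date termination becomes effective: 7 business days after Thursday, 2022-03-24, skipping weekends — Mar 25, Mar 28, Mar 29, Mar 30, Mar 31, Apr 1, Apr 4 — lands on Monday, 2022-04-04.

2022-04-04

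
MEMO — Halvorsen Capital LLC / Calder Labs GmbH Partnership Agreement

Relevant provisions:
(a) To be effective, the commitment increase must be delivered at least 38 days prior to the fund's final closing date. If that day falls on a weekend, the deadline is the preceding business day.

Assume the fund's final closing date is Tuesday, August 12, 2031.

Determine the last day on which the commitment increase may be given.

July 4, 2031

Counting back 38 calendar days from August 12, 2031 gives July 5, 2031. That is a Saturday, so the deadline moves back to Friday, July 4, 2031.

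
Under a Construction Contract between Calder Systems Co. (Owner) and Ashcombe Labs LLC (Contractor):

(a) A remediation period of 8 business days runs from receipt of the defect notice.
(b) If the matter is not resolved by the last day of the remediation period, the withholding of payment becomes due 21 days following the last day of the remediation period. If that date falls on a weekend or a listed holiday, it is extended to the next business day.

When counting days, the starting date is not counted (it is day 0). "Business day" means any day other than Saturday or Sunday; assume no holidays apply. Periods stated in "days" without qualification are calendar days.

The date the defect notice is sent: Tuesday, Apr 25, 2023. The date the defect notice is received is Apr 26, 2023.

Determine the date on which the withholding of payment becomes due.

From Wednesday, Apr 26, 2023, 8 business days (Apr 27, Apr 28, May 1, May 2, May 3, May 4, May 5, May 8, skipping weekends) brings us to Monday, May 8, 2023, which is the last day of the remediation period.
The date on which the withholding of payment becomes due: May 8, 2023 + 21 days = May 29, 2023. May 29, 2023 is a Monday, so no roll-forward applies.

May 29, 2023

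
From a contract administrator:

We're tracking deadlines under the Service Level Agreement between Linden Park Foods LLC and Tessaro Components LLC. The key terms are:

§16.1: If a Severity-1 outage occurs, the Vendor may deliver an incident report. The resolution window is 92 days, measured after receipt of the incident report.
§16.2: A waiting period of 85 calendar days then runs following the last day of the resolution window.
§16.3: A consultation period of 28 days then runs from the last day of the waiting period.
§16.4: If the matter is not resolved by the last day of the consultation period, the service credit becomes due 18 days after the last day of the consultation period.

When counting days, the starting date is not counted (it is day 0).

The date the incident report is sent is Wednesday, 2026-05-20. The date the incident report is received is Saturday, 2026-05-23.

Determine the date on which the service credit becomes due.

The last day of the resolution window: 2026-05-23 + 92 days = 2026-08-23.
The last day of the waiting period: 85 calendar days after 2026-08-23 is 2026-11-16.
The last day of the consultation period: 28 calendar days after 2026-11-16 is 2026-12-14.
The date on which the service credit becomes due: 18 calendar days after 2026-12-14 is 2027-01-01.

2027-01-01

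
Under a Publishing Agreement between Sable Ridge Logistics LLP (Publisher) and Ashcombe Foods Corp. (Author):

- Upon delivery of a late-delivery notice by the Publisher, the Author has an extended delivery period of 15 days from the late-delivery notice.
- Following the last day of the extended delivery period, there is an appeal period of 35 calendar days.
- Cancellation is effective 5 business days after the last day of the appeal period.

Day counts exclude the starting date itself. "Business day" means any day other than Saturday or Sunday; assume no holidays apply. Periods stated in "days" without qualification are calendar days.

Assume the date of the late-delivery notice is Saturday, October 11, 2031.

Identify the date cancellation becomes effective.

December 5, 2031

The last day of the extended delivery period: 15 calendar days after October 11, 2031 is October 26, 2031.
Adding 35 calendar days to October 26, 2031 gives November 30, 2031, which is the last day of the appeal period.
The date cancellation becomes effective: 5 business days after Sunday, November 30, 2031, skipping weekends — Dec 1, Dec 2, Dec 3, Dec 4, Dec 5 — lands on Friday, December 5, 2031.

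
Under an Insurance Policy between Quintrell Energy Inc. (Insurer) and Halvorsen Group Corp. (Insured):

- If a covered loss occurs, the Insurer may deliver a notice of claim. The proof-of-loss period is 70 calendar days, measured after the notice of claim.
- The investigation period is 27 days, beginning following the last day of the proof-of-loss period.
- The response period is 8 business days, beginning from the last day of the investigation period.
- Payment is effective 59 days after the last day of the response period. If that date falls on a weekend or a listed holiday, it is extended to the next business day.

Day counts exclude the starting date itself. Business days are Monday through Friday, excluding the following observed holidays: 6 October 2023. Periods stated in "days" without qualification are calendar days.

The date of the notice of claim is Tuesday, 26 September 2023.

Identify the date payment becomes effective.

The last day of the proof-of-loss period: 70 calendar days after 26 September 2023 is 5 December 2023.
Adding 27 calendar days to 5 December 2023 gives 1 January 2024, which is the last day of the investigation period.
The last day of the response period: counting 8 business days from Monday, 1 January 2024 (Jan 2, Jan 3, Jan 4, Jan 5, Jan 8, Jan 9, Jan 10, Jan 11, skipping weekends) reaches Thursday, 11 January 2024.
The date payment becomes effective: 59 calendar days after 11 January 2024 is 10 March 2024. That falls on a Sunday, so it rolls to the next business day, Monday, 11 March 2024.

11 March 2024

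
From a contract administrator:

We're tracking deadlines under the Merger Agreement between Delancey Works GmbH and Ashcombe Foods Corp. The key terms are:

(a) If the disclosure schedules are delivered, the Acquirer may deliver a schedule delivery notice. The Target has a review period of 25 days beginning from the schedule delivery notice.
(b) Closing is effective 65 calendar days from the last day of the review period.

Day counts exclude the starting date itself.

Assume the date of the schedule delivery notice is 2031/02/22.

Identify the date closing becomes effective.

2031/05/23

The last day of the review period: 25 calendar days after 2031/02/22 is 2031/03/19.
The date closing becomes effective: 65 calendar days after 2031/03/19 is 2031/05/23.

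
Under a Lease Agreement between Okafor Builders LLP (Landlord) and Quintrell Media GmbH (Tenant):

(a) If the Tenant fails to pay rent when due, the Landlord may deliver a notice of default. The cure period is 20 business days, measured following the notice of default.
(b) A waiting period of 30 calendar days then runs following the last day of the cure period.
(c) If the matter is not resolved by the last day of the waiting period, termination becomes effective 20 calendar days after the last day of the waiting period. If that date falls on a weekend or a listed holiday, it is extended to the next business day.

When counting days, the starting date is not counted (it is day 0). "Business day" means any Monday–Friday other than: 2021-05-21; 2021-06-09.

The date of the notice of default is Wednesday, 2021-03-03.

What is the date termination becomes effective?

The last day of the cure period: counting 20 business days from Wednesday, 2021-03-03 (Mar 4, Mar 5, Mar 8, Mar 9, …, Mar 29, Mar 30, Mar 31, skipping weekends) reaches Wednesday, 2021-03-31.
Adding 30 calendar days to 2021-03-31 gives 2021-04-30, which is the last day of the waiting period.
The date termination becomes effective: 2021-04-30 + 20 days = 2021-05-20. 2021-05-20 is a Thursday and is not a listed holiday, so no roll-forward applies.

2021-05-20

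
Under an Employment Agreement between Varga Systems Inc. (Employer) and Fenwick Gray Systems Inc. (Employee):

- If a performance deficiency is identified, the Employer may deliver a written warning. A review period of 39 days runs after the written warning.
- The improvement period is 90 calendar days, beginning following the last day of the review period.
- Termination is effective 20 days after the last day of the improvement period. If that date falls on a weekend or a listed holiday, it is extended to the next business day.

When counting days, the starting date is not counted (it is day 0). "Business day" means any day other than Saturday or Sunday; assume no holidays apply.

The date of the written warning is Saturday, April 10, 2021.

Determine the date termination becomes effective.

The last day of the review period: April 10, 2021 + 39 days = May 19, 2021.
The last day of the improvement period: May 19, 2021 + 90 days = August 17, 2021.
Adding 20 calendar days to August 17, 2021 gives September 6, 2021, which is the date termination becomes effective. September 6, 2021 is a Monday, so no roll-forward applies.

September 6, 2021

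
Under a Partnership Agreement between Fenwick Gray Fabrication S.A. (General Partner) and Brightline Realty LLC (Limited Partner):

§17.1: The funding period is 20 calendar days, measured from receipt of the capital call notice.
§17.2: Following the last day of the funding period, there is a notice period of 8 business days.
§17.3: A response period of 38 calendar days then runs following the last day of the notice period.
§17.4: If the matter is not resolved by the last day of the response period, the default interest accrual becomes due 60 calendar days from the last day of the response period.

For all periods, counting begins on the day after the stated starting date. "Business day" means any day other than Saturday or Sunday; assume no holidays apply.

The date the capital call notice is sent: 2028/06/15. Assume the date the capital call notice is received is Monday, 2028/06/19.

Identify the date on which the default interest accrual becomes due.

Adding 20 calendar days to 2028/06/19 gives 2028/07/09, which is the last day of the funding period.
The last day of the notice period: 8 business days after Sunday, 2028/07/09, skipping weekends — Jul 10, Jul 11, Jul 12, Jul 13, Jul 14, Jul 17, Jul 18, Jul 19 — lands on Wednesday, 2028/07/19.
The last day of the response period: 38 calendar days after 2028/07/19 is 2028/08/26.
Adding 60 calendar days to 2028/08/26 gives 2028/10/25, which is the date on which the default interest accrual becomes due.

2028/10/25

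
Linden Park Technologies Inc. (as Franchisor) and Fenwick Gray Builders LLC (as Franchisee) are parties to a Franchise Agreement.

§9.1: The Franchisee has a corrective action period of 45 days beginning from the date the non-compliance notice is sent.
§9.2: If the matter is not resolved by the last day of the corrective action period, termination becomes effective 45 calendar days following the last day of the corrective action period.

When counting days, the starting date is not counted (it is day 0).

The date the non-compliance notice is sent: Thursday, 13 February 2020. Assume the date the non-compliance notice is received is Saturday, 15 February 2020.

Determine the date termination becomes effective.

The last day of the corrective action period: 13 February 2020 + 45 days = 29 March 2020.
The date termination becomes effective: 29 March 2020 + 45 days = 13 May 2020.

13 May 2020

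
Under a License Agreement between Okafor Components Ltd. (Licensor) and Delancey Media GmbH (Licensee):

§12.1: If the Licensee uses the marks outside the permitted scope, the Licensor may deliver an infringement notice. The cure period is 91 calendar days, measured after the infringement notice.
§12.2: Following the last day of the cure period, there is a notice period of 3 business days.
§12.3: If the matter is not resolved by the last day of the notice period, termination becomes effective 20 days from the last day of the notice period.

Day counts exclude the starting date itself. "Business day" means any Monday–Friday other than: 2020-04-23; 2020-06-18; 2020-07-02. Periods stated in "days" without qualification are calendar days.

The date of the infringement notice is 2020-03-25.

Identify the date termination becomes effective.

The last day of the cure period: 91 calendar days after 2020-03-25 is 2020-06-24.
The last day of the notice period: 3 business days after Wednesday, 2020-06-24, skipping weekends — Jun 25, Jun 26, Jun 29 — lands on Monday, 2020-06-29.
The date termination becomes effective: 20 calendar days after 2020-06-29 is 2020-07-19.

2020-07-19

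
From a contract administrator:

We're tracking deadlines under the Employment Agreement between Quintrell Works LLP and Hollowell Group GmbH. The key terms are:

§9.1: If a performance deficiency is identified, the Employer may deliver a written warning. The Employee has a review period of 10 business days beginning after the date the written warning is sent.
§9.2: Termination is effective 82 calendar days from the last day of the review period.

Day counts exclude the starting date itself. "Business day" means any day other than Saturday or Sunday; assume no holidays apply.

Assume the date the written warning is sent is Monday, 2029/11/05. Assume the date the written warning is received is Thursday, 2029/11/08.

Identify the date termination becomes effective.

The last day of the review period: counting 10 business days from Monday, 2029/11/05 (Nov 6, Nov 7, Nov 8, Nov 9, Nov 12, Nov 13, Nov 14, Nov 15, Nov 16, Nov 19, skipping weekends) reaches Monday, 2029/11/19.
The date termination becomes effective: 2029/11/19 + 82 days = 2030/02/09.

2030/02/09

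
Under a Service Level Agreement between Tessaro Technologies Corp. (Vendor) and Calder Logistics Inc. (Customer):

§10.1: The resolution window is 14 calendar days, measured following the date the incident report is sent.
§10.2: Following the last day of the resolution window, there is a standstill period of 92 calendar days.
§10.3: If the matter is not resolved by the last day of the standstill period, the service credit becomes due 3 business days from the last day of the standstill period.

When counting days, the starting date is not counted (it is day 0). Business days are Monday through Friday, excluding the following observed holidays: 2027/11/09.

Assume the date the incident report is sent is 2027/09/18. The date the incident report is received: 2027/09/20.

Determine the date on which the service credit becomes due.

2028/01/05

Adding 14 calendar days to 2027/09/18 gives 2027/10/02, which is the last day of the resolution window.
The last day of the standstill period: 92 calendar days after 2027/10/02 is 2028/01/02.
From Sunday, 2028/01/02, 3 business days (Jan 3, Jan 4, Jan 5, skipping weekends) brings us to Wednesday, 2028/01/05, which is the date on which the service credit becomes due.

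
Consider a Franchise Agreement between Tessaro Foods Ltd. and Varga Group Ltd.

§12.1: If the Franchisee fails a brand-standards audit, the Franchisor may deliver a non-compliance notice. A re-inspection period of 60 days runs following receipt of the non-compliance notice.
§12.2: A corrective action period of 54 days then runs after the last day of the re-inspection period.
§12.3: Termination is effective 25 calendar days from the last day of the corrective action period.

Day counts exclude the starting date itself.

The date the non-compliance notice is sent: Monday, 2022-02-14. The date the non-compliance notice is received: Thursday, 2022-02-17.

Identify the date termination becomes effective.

2022-07-06

The last day of the re-inspection period: 2022-02-17 + 60 days = 2022-04-18.
The last day of the corrective action period: 54 calendar days after 2022-04-18 is 2022-06-11.
The date termination becomes effective: 25 calendar days after 2022-06-11 is 2022-07-06.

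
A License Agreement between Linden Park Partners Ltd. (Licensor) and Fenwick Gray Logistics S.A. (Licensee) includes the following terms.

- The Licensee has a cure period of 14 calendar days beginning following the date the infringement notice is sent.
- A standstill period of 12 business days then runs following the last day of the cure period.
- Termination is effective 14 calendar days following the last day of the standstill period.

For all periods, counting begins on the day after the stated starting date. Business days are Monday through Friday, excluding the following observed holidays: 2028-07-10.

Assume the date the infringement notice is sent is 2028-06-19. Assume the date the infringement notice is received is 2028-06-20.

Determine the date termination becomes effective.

Adding 14 calendar days to 2028-06-19 gives 2028-07-03, which is the last day of the cure period.
From Monday, 2028-07-03, 12 business days (Jul 4, Jul 5, Jul 6, Jul 7, …, Jul 18, Jul 19, Jul 20, skipping weekends and the listed holiday on Jul 10) brings us to Thursday, 2028-07-20, which is the last day of the standstill period.
The date termination becomes effective: 14 calendar days after 2028-07-20 is 2028-08-03.

2028-08-03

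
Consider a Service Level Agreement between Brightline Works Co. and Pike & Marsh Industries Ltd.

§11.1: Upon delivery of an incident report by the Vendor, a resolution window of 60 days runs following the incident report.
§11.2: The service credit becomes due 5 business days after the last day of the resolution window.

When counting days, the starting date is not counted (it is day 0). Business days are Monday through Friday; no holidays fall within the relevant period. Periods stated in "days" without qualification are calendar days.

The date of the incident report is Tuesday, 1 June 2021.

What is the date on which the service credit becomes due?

The last day of the resolution window: 60 calendar days after 1 June 2021 is 31 July 2021.
The date on which the service credit becomes due: 5 business days after Saturday, 31 July 2021, skipping weekends — Aug 2, Aug 3, Aug 4, Aug 5, Aug 6 — lands on Friday, 6 August 2021.

6 August 2021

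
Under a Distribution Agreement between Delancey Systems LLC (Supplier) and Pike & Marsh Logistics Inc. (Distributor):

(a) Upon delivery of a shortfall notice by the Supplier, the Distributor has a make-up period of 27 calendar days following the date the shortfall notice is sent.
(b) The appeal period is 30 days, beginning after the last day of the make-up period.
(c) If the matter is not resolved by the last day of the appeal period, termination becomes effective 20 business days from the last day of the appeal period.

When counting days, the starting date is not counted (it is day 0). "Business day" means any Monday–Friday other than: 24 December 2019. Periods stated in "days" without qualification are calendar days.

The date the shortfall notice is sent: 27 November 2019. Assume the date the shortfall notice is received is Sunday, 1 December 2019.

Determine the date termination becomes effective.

The last day of the make-up period: 27 November 2019 + 27 days = 24 December 2019.
The last day of the appeal period: 30 calendar days after 24 December 2019 is 23 January 2020.
The date termination becomes effective: counting 20 business days from Thursday, 23 January 2020 (Jan 24, Jan 27, Jan 28, Jan 29, …, Feb 18, Feb 19, Feb 20, skipping weekends) reaches Thursday, 20 February 2020.

20 February 2020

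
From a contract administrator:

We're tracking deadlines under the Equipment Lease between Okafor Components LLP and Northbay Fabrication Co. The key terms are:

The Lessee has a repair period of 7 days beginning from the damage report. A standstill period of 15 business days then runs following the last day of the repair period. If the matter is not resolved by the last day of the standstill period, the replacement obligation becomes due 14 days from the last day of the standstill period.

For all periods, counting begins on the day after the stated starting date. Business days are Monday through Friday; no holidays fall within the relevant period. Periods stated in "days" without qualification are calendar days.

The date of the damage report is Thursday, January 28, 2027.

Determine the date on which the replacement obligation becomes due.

March 11, 2027

Adding 7 calendar days to January 28, 2027 gives February 4, 2027, which is the last day of the repair period.
From Thursday, February 4, 2027, 15 business days (Feb 5, Feb 8, Feb 9, Feb 10, …, Feb 23, Feb 24, Feb 25, skipping weekends) brings us to Thursday, February 25, 2027, which is the last day of the standstill period.
The date on which the replacement obligation becomes due: February 25, 2027 + 14 days = March 11, 2027.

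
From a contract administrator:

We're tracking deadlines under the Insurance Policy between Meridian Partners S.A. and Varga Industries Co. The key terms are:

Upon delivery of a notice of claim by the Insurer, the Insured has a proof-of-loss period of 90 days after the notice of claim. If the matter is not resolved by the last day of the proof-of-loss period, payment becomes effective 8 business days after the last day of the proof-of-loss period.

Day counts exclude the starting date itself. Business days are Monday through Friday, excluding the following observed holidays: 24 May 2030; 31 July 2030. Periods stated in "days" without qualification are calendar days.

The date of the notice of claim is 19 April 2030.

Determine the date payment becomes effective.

30 July 2030

Adding 90 calendar days to 19 April 2030 gives 18 July 2030, which is the last day of the proof-of-loss period.
The date payment becomes effective: 8 business days after Thursday, 18 July 2030, skipping weekends — Jul 19, Jul 22, Jul 23, Jul 24, Jul 25, Jul 26, Jul 29, Jul 30 — lands on Tuesday, 30 July 2030.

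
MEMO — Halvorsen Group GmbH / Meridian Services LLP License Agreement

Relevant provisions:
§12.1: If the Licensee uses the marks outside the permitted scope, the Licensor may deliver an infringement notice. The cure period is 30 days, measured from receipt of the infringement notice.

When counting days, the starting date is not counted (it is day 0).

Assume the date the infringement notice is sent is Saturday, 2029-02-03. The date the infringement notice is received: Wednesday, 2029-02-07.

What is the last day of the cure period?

The last day of the cure period: 30 calendar days after 2029-02-07 is 2029-03-09.

2029-03-09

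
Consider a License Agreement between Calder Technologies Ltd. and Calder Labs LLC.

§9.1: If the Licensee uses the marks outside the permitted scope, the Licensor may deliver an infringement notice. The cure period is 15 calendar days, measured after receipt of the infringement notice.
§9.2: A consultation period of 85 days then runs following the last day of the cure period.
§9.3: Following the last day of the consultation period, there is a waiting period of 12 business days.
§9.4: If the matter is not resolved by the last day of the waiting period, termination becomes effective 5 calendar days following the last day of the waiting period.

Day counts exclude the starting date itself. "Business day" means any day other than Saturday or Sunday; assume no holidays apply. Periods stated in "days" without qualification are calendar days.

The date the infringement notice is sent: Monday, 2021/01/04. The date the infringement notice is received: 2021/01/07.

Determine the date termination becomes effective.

The last day of the cure period: 2021/01/07 + 15 days = 2021/01/22.
The last day of the consultation period: 2021/01/22 + 85 days = 2021/04/17.
The last day of the waiting period: 12 business days after Saturday, 2021/04/17, skipping weekends — Apr 19, Apr 20, Apr 21, Apr 22, …, Apr 30, May 3, May 4 — lands on Tuesday, 2021/05/04.
The date termination becomes effective: 5 calendar days after 2021/05/04 is 2021/05/09.

2021/05/09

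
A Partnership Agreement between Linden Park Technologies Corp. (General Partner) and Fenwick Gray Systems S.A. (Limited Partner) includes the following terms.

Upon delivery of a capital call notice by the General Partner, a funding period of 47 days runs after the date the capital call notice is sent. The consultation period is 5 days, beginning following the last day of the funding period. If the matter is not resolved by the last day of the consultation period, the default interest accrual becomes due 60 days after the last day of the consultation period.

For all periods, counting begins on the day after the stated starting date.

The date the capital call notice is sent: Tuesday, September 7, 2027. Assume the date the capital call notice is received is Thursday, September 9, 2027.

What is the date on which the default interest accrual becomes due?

The last day of the funding period: September 7, 2027 + 47 days = October 24, 2027.
The last day of the consultation period: 5 calendar days after October 24, 2027 is October 29, 2027.
The date on which the default interest accrual becomes due: 60 calendar days after October 29, 2027 is December 28, 2027.

December 28, 2027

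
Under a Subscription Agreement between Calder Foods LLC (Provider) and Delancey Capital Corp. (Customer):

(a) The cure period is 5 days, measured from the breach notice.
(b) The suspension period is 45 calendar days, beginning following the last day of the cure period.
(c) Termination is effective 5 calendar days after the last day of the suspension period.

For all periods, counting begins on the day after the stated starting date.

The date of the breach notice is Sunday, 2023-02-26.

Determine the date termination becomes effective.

Adding 5 calendar days to 2023-02-26 gives 2023-03-03, which is the last day of the cure period.
The last day of the suspension period: 2023-03-03 + 45 days = 2023-04-17.
Adding 5 calendar days to 2023-04-17 gives 2023-04-22, which is the date termination becomes effective.

2023-04-22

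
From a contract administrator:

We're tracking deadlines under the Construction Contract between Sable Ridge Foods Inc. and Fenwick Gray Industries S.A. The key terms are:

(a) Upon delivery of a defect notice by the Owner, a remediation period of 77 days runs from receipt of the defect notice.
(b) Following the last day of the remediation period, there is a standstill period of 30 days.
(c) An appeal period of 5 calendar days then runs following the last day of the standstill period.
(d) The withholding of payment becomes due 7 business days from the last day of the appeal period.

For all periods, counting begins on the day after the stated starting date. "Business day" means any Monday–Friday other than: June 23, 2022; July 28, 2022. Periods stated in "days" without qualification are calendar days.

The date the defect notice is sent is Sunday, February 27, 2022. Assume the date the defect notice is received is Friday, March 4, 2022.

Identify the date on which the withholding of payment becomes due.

July 5, 2022

Adding 77 calendar days to March 4, 2022 gives May 20, 2022, which is the last day of the remediation period.
Adding 30 calendar days to May 20, 2022 gives June 19, 2022, which is the last day of the standstill period.
Adding 5 calendar days to June 19, 2022 gives June 24, 2022, which is the last day of the appeal period.
From Friday, June 24, 2022, 7 business days (Jun 27, Jun 28, Jun 29, Jun 30, Jul 1, Jul 4, Jul 5, skipping weekends) brings us to Tuesday, July 5, 2022, which is the date on which the withholding of payment becomes due.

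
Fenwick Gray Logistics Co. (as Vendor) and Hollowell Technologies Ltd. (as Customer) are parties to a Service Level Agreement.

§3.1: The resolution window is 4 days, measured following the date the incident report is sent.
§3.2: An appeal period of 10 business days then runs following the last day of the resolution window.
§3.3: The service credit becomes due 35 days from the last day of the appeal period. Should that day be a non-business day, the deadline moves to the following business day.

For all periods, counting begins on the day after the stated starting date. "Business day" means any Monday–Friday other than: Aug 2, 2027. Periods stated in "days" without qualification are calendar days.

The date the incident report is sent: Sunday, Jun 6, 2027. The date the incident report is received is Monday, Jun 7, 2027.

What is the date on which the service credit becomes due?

Jul 29, 2027

The last day of the resolution window: 4 calendar days after Jun 6, 2027 is Jun 10, 2027.
The last day of the appeal period: 10 business days after Thursday, Jun 10, 2027, skipping weekends — Jun 11, Jun 14, Jun 15, Jun 16, Jun 17, Jun 18, Jun 21, Jun 22, Jun 23, Jun 24 — lands on Thursday, Jun 24, 2027.
Adding 35 calendar days to Jun 24, 2027 gives Jul 29, 2027, which is the date on which the service credit becomes due. Jul 29, 2027 is a Thursday and is not a listed holiday, so no roll-forward applies.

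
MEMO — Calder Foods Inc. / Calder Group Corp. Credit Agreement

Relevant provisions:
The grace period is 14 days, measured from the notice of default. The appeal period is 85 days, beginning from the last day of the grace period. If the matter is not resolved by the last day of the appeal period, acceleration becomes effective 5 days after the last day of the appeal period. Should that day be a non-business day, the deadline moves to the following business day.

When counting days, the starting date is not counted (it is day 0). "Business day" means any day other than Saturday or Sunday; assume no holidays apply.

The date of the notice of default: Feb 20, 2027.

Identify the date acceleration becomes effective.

The last day of the grace period: 14 calendar days after Feb 20, 2027 is Mar 6, 2027.
Adding 85 calendar days to Mar 6, 2027 gives May 30, 2027, which is the last day of the appeal period.
The date acceleration becomes effective: May 30, 2027 + 5 days = Jun 4, 2027. Jun 4, 2027 is a Friday, so no roll-forward applies.

Jun 4, 2027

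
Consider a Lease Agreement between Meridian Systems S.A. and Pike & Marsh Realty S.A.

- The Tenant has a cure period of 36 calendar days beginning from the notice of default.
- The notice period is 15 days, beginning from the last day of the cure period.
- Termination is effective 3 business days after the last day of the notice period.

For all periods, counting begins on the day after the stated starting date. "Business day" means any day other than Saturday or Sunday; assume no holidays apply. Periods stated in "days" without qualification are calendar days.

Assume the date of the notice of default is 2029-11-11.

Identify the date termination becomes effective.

The last day of the cure period: 36 calendar days after 2029-11-11 is 2029-12-17.
The last day of the notice period: 15 calendar days after 2029-12-17 is 2030-01-01.
From Tuesday, 2030-01-01, 3 business days (Jan 2, Jan 3, Jan 4, skipping weekends) brings us to Friday, 2030-01-04, which is the date termination becomes effective.

2030-01-04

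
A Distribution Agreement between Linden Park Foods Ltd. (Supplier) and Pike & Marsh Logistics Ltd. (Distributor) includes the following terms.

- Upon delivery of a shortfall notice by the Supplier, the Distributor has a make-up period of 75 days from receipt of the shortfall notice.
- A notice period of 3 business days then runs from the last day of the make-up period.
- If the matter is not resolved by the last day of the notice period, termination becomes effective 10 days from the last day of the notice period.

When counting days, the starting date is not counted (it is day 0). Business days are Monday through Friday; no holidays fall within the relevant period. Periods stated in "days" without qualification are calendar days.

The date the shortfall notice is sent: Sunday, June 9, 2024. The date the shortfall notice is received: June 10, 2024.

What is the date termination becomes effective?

The last day of the make-up period: June 10, 2024 + 75 days = August 24, 2024.
The last day of the notice period: counting 3 business days from Saturday, August 24, 2024 (Aug 26, Aug 27, Aug 28, skipping weekends) reaches Wednesday, August 28, 2024.
The date termination becomes effective: August 28, 2024 + 10 days = September 7, 2024.

September 7, 2024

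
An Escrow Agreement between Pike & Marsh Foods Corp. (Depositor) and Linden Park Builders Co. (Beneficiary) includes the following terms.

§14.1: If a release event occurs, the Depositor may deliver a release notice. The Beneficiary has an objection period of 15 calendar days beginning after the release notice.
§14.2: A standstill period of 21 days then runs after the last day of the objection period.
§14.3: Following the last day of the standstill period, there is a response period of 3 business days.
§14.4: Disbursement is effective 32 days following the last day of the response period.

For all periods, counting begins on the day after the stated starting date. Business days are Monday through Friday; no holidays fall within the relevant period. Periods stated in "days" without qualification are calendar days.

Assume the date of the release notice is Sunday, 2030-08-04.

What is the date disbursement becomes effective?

2030-10-14

Adding 15 calendar days to 2030-08-04 gives 2030-08-19, which is the last day of the objection period.
Adding 21 calendar days to 2030-08-19 gives 2030-09-09, which is the last day of the standstill period.
The last day of the response period: counting 3 business days from Monday, 2030-09-09 (Sep 10, Sep 11, Sep 12, skipping weekends) reaches Thursday, 2030-09-12.
The date disbursement becomes effective: 32 calendar days after 2030-09-12 is 2030-10-14.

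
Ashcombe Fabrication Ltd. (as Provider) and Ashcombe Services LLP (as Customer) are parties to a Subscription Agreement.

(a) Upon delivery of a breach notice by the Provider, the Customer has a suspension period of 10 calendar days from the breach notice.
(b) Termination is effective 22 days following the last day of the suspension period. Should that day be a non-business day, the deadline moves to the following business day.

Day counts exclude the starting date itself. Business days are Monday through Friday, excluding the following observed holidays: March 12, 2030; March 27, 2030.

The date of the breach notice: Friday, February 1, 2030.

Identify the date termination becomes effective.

March 5, 2030

The last day of the suspension period: February 1, 2030 + 10 days = February 11, 2030.
The date termination becomes effective: February 11, 2030 + 22 days = March 5, 2030. March 5, 2030 is a Tuesday and is not a listed holiday, so no roll-forward applies.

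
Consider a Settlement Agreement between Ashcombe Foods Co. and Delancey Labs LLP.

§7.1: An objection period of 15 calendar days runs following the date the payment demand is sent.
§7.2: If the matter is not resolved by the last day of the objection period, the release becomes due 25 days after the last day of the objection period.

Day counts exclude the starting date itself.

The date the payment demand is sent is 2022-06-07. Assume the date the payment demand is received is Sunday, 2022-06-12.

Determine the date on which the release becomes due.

Adding 15 calendar days to 2022-06-07 gives 2022-06-22, which is the last day of the objection period.
The date on which the release becomes due: 25 calendar days after 2022-06-22 is 2022-07-17.

2022-07-17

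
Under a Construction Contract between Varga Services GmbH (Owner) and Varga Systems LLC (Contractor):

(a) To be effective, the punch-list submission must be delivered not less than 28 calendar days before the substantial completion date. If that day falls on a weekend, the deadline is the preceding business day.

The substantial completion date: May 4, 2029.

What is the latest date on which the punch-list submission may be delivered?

May 4, 2029 minus 28 days is April 6, 2029. That is a Friday, so no adjustment is needed.

April 6, 2029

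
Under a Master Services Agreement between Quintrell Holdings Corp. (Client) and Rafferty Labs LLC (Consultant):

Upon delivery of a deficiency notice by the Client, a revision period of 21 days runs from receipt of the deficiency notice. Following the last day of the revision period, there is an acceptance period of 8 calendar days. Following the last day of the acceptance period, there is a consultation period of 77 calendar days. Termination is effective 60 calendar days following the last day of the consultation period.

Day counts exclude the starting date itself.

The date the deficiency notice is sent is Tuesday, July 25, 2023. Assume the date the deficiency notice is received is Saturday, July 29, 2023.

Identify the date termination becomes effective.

January 11, 2024

The last day of the revision period: 21 calendar days after July 29, 2023 is August 19, 2023.
The last day of the acceptance period: August 19, 2023 + 8 days = August 27, 2023.
The last day of the consultation period: August 27, 2023 + 77 days = November 12, 2023.
The date termination becomes effective: 60 calendar days after November 12, 2023 is January 11, 2024.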